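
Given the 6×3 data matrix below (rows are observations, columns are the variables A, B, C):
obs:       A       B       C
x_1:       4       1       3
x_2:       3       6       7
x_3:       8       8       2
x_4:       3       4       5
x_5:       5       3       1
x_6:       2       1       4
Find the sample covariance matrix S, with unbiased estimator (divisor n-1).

Step 1 — column means:
  mean(A) = (4 + 3 + 8 + 3 + 5 + 2) / 6 = 25/6 = 4.1667
  mean(B) = (1 + 6 + 8 + 4 + 3 + 1) / 6 = 23/6 = 3.8333
  mean(C) = (3 + 7 + 2 + 5 + 1 + 4) / 6 = 22/6 = 3.6667

Step 2 — sample covariance S[i,j] = (1/(n-1)) · Σ_k (x_{k,i} - mean_i) · (x_{k,j} - mean_j), with n-1 = 5.
  S[A,A] = ((-0.1667)·(-0.1667) + (-1.1667)·(-1.1667) + (3.8333)·(3.8333) + (-1.1667)·(-1.1667) + (0.8333)·(0.8333) + (-2.1667)·(-2.1667)) / 5 = 22.8333/5 = 4.5667
  S[A,B] = ((-0.1667)·(-2.8333) + (-1.1667)·(2.1667) + (3.8333)·(4.1667) + (-1.1667)·(0.1667) + (0.8333)·(-0.8333) + (-2.1667)·(-2.8333)) / 5 = 19.1667/5 = 3.8333
  S[A,C] = ((-0.1667)·(-0.6667) + (-1.1667)·(3.3333) + (3.8333)·(-1.6667) + (-1.1667)·(1.3333) + (0.8333)·(-2.6667) + (-2.1667)·(0.3333)) / 5 = -14.6667/5 = -2.9333
  S[B,B] = ((-2.8333)·(-2.8333) + (2.1667)·(2.1667) + (4.1667)·(4.1667) + (0.1667)·(0.1667) + (-0.8333)·(-0.8333) + (-2.8333)·(-2.8333)) / 5 = 38.8333/5 = 7.7667
  S[B,C] = ((-2.8333)·(-0.6667) + (2.1667)·(3.3333) + (4.1667)·(-1.6667) + (0.1667)·(1.3333) + (-0.8333)·(-2.6667) + (-2.8333)·(0.3333)) / 5 = 3.6667/5 = 0.7333
  S[C,C] = ((-0.6667)·(-0.6667) + (3.3333)·(3.3333) + (-1.6667)·(-1.6667) + (1.3333)·(1.3333) + (-2.6667)·(-2.6667) + (0.3333)·(0.3333)) / 5 = 23.3333/5 = 4.6667

S is symmetric (S[j,i] = S[i,j]). Assembling:

S = [[4.5667, 3.8333, -2.9333],
 [3.8333, 7.7667, 0.7333],
 [-2.9333, 0.7333, 4.6667]]


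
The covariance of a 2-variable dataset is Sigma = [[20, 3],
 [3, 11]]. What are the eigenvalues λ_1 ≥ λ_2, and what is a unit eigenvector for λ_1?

Step 1 — characteristic polynomial of 2×2 Sigma:
  det(Sigma - λI) = λ² - trace · λ + det = 0.
  trace = 20 + 11 = 31, det = 20·11 - (3)² = 211.
Step 2 — discriminant:
  Δ = trace² - 4·det = 961 - 844 = 117.
Step 3 — eigenvalues:
  λ = (trace ± √Δ)/2 = (31 ± 10.8167)/2,
  λ_1 = 20.9083,  λ_2 = 10.0917.

Step 4 — unit eigenvector for λ_1: solve (Sigma - λ_1 I)v = 0. First row:
  (20 - 20.9083)·v_x + (3)·v_y = 0, i.e. (-0.9083)·v_x + (3)·v_y = 0,
  so v ∝ (b, λ_1 - a) = (3, 0.9083) = u.
  ||u|| = √((3)² + (0.9083)²) = √(9.8251) ≈ 3.1345,
  v_1 = u/||u|| ≈ (0.9571, 0.2898) (||v_1|| = 1).

λ_1 = 20.9083,  λ_2 = 10.0917;  v_1 ≈ (0.9571, 0.2898)


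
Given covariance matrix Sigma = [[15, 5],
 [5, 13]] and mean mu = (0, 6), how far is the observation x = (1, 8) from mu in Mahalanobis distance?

Step 1 — centre the observation: (x - mu) = (1, 2).

Step 2 — invert Sigma. det(Sigma) = 15·13 - (5)² = 170.
  Sigma^{-1} = (1/det) · [[d, -b], [-b, a]] = [[0.0765, -0.0294],
 [-0.0294, 0.0882]].

Step 3 — form the quadratic (x - mu)^T · Sigma^{-1} · (x - mu):
  Sigma^{-1} · (x - mu) = (0.0176, 0.1471).
  (x - mu)^T · [Sigma^{-1} · (x - mu)] = (1)·(0.0176) + (2)·(0.1471) = 0.3118.

Step 4 — take square root: d = √(0.3118) ≈ 0.5584.

d(x, mu) = √(0.3118) ≈ 0.5584


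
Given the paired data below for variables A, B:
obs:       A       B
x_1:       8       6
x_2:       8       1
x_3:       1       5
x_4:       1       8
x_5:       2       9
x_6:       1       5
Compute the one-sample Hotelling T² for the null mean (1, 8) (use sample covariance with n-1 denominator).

Step 1 — sample mean vector:
  mean(A) = (8 + 8 + 1 + 1 + 2 + 1) / 6 = 21/6 = 3.5
  mean(B) = (6 + 1 + 5 + 8 + 9 + 5) / 6 = 34/6 = 5.6667
  x̄ = (3.5, 5.6667),  deviation x̄ - mu_0 = (3.5, 5.6667) - (1, 8) = (2.5, -2.3333).

Step 2 — sample covariance matrix, S[i,j] = (1/(n-1)) · Σ_k (x_{k,i} - mean_i) · (x_{k,j} - mean_j), divisor n-1 = 5:
  S[A,A] = ((4.5)·(4.5) + (4.5)·(4.5) + (-2.5)·(-2.5) + (-2.5)·(-2.5) + (-1.5)·(-1.5) + (-2.5)·(-2.5)) / 5 = 61.5/5 = 12.3
  S[A,B] = ((4.5)·(0.3333) + (4.5)·(-4.6667) + (-2.5)·(-0.6667) + (-2.5)·(2.3333) + (-1.5)·(3.3333) + (-2.5)·(-0.6667)) / 5 = -27/5 = -5.4
  S[B,B] = ((0.3333)·(0.3333) + (-4.6667)·(-4.6667) + (-0.6667)·(-0.6667) + (2.3333)·(2.3333) + (3.3333)·(3.3333) + (-0.6667)·(-0.6667)) / 5 = 39.3333/5 = 7.8667
  S = [[12.3, -5.4],
 [-5.4, 7.8667]].

Step 3 — invert S. det(S) = 12.3·7.8667 - (-5.4)² = 67.6.
  S^{-1} = (1/det) · [[d, -b], [-b, a]] = [[0.1164, 0.0799],
 [0.0799, 0.182]].

Step 4 — quadratic form (x̄ - mu_0)^T · S^{-1} · (x̄ - mu_0):
  S^{-1} · (x̄ - mu_0) = (0.1045, -0.2249),
  (x̄ - mu_0)^T · [...] = (2.5)·(0.1045) + (-2.3333)·(-0.2249) = 0.786.

Step 5 — scale by n: T² = 6 · 0.786 = 4.716.

T² ≈ 4.716


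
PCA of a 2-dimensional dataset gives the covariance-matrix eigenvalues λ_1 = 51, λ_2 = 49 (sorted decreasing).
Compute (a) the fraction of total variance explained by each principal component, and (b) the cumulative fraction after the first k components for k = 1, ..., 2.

Step 1 — total variance = trace(Sigma) = Σ λ_i = 51 + 49 = 100.

Step 2 — fraction explained by component i = λ_i / Σ λ:
  PC1: 51/100 = 0.51
  PC2: 49/100 = 0.49

Step 3 — cumulative fraction after k components = (λ_1 + ... + λ_k) / Σ λ:
  k = 1: 51/100 = 0.51
  k = 2: (51 + 49)/100 = 100/100 = 1

Summary (fraction, with percent):

explained: PC1 0.51 (51%), PC2 0.49 (49%);  cumulative: 0.51, 1


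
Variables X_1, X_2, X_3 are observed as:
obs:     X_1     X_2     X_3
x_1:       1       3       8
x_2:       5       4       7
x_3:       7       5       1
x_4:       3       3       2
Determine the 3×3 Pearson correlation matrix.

Step 1 — column means:
  mean(X_1) = (1 + 5 + 7 + 3) / 4 = 16/4 = 4
  mean(X_2) = (3 + 4 + 5 + 3) / 4 = 15/4 = 3.75
  mean(X_3) = (8 + 7 + 1 + 2) / 4 = 18/4 = 4.5

Step 2 — sample variances and covariances s[i,j] = (1/(n-1)) · Σ_k (x_{k,i} - mean_i) · (x_{k,j} - mean_j), with n-1 = 3:
  s[X_1,X_1] = ((-3)·(-3) + (1)·(1) + (3)·(3) + (-1)·(-1)) / 3 = 20/3 = 6.6667
  s[X_1,X_2] = ((-3)·(-0.75) + (1)·(0.25) + (3)·(1.25) + (-1)·(-0.75)) / 3 = 7/3 = 2.3333
  s[X_1,X_3] = ((-3)·(3.5) + (1)·(2.5) + (3)·(-3.5) + (-1)·(-2.5)) / 3 = -16/3 = -5.3333
  s[X_2,X_2] = ((-0.75)·(-0.75) + (0.25)·(0.25) + (1.25)·(1.25) + (-0.75)·(-0.75)) / 3 = 2.75/3 = 0.9167
  s[X_2,X_3] = ((-0.75)·(3.5) + (0.25)·(2.5) + (1.25)·(-3.5) + (-0.75)·(-2.5)) / 3 = -4.5/3 = -1.5
  s[X_3,X_3] = ((3.5)·(3.5) + (2.5)·(2.5) + (-3.5)·(-3.5) + (-2.5)·(-2.5)) / 3 = 37/3 = 12.3333
  Sample standard deviations s_i = √(s[i,i]):
  s(X_1) = √(6.6667) = 2.582
  s(X_2) = √(0.9167) = 0.9574
  s(X_3) = √(12.3333) = 3.5119

Step 3 — r_{ij} = s_{ij} / (s_i · s_j):
  r[X_1,X_1] = 1 (diagonal).
  r[X_1,X_2] = 2.3333 / (2.582 · 0.9574) = 2.3333 / 2.4721 = 0.9439
  r[X_1,X_3] = -5.3333 / (2.582 · 3.5119) = -5.3333 / 9.0676 = -0.5882
  r[X_2,X_2] = 1 (diagonal).
  r[X_2,X_3] = -1.5 / (0.9574 · 3.5119) = -1.5 / 3.3624 = -0.4461
  r[X_3,X_3] = 1 (diagonal).

R is symmetric with unit diagonal. Assembling:

R = [[1, 0.9439, -0.5882],
 [0.9439, 1, -0.4461],
 [-0.5882, -0.4461, 1]]


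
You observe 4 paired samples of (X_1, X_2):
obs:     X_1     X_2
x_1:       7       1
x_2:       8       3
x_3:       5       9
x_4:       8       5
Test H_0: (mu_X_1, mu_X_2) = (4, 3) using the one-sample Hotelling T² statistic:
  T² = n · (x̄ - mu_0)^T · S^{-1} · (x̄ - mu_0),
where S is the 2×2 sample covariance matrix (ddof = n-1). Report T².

Step 1 — sample mean vector:
  mean(X_1) = (7 + 8 + 5 + 8) / 4 = 28/4 = 7
  mean(X_2) = (1 + 3 + 9 + 5) / 4 = 18/4 = 4.5
  x̄ = (7, 4.5),  deviation x̄ - mu_0 = (7, 4.5) - (4, 3) = (3, 1.5).

Step 2 — sample covariance matrix, S[i,j] = (1/(n-1)) · Σ_k (x_{k,i} - mean_i) · (x_{k,j} - mean_j), divisor n-1 = 3:
  S[X_1,X_1] = ((0)·(0) + (1)·(1) + (-2)·(-2) + (1)·(1)) / 3 = 6/3 = 2
  S[X_1,X_2] = ((0)·(-3.5) + (1)·(-1.5) + (-2)·(4.5) + (1)·(0.5)) / 3 = -10/3 = -3.3333
  S[X_2,X_2] = ((-3.5)·(-3.5) + (-1.5)·(-1.5) + (4.5)·(4.5) + (0.5)·(0.5)) / 3 = 35/3 = 11.6667
  S = [[2, -3.3333],
 [-3.3333, 11.6667]].

Step 3 — invert S. det(S) = 2·11.6667 - (-3.3333)² = 12.2222.
  S^{-1} = (1/det) · [[d, -b], [-b, a]] = [[0.9545, 0.2727],
 [0.2727, 0.1636]].

Step 4 — quadratic form (x̄ - mu_0)^T · S^{-1} · (x̄ - mu_0):
  S^{-1} · (x̄ - mu_0) = (3.2727, 1.0636),
  (x̄ - mu_0)^T · [...] = (3)·(3.2727) + (1.5)·(1.0636) = 11.4136.

Step 5 — scale by n: T² = 4 · 11.4136 = 45.6545.

T² ≈ 45.6545


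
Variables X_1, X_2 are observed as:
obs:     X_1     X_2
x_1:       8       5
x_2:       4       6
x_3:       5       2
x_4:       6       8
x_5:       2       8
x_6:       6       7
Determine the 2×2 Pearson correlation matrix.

Step 1 — column means:
  mean(X_1) = (8 + 4 + 5 + 6 + 2 + 6) / 6 = 31/6 = 5.1667
  mean(X_2) = (5 + 6 + 2 + 8 + 8 + 7) / 6 = 36/6 = 6

Step 2 — sample variances and covariances s[i,j] = (1/(n-1)) · Σ_k (x_{k,i} - mean_i) · (x_{k,j} - mean_j), with n-1 = 5:
  s[X_1,X_1] = ((2.8333)·(2.8333) + (-1.1667)·(-1.1667) + (-0.1667)·(-0.1667) + (0.8333)·(0.8333) + (-3.1667)·(-3.1667) + (0.8333)·(0.8333)) / 5 = 20.8333/5 = 4.1667
  s[X_1,X_2] = ((2.8333)·(-1) + (-1.1667)·(0) + (-0.1667)·(-4) + (0.8333)·(2) + (-3.1667)·(2) + (0.8333)·(1)) / 5 = -6/5 = -1.2
  s[X_2,X_2] = ((-1)·(-1) + (0)·(0) + (-4)·(-4) + (2)·(2) + (2)·(2) + (1)·(1)) / 5 = 26/5 = 5.2
  Sample standard deviations s_i = √(s[i,i]):
  s(X_1) = √(4.1667) = 2.0412
  s(X_2) = √(5.2) = 2.2804

Step 3 — r_{ij} = s_{ij} / (s_i · s_j):
  r[X_1,X_1] = 1 (diagonal).
  r[X_1,X_2] = -1.2 / (2.0412 · 2.2804) = -1.2 / 4.6547 = -0.2578
  r[X_2,X_2] = 1 (diagonal).

R is symmetric with unit diagonal. Assembling:

R = [[1, -0.2578],
 [-0.2578, 1]]


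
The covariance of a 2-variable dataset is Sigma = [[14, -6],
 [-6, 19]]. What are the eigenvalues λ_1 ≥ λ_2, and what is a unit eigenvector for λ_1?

Step 1 — characteristic polynomial of 2×2 Sigma:
  det(Sigma - λI) = λ² - trace · λ + det = 0.
  trace = 14 + 19 = 33, det = 14·19 - (-6)² = 230.
Step 2 — discriminant:
  Δ = trace² - 4·det = 1089 - 920 = 169.
Step 3 — eigenvalues:
  λ = (trace ± √Δ)/2 = (33 ± 13)/2,
  λ_1 = 23,  λ_2 = 10.

Step 4 — unit eigenvector for λ_1: solve (Sigma - λ_1 I)v = 0. First row:
  (14 - 23)·v_x + (-6)·v_y = 0, i.e. (-9)·v_x + (-6)·v_y = 0,
  so v ∝ (b, λ_1 - a) = (-6, 9); multiply by -1 so the first entry is positive: u = (6, -9).
  ||u|| = √((6)² + (-9)²) = √(117) ≈ 10.8167,
  v_1 = u/||u|| ≈ (0.5547, -0.8321) (||v_1|| = 1).

λ_1 = 23,  λ_2 = 10;  v_1 ≈ (0.5547, -0.8321)


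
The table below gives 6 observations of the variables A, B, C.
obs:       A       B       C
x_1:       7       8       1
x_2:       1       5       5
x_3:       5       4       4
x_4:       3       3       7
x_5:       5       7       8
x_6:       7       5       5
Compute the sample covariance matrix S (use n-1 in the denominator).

Step 1 — column means:
  mean(A) = (7 + 1 + 5 + 3 + 5 + 7) / 6 = 28/6 = 4.6667
  mean(B) = (8 + 5 + 4 + 3 + 7 + 5) / 6 = 32/6 = 5.3333
  mean(C) = (1 + 5 + 4 + 7 + 8 + 5) / 6 = 30/6 = 5

Step 2 — sample covariance S[i,j] = (1/(n-1)) · Σ_k (x_{k,i} - mean_i) · (x_{k,j} - mean_j), with n-1 = 5.
  S[A,A] = ((2.3333)·(2.3333) + (-3.6667)·(-3.6667) + (0.3333)·(0.3333) + (-1.6667)·(-1.6667) + (0.3333)·(0.3333) + (2.3333)·(2.3333)) / 5 = 27.3333/5 = 5.4667
  S[A,B] = ((2.3333)·(2.6667) + (-3.6667)·(-0.3333) + (0.3333)·(-1.3333) + (-1.6667)·(-2.3333) + (0.3333)·(1.6667) + (2.3333)·(-0.3333)) / 5 = 10.6667/5 = 2.1333
  S[A,C] = ((2.3333)·(-4) + (-3.6667)·(0) + (0.3333)·(-1) + (-1.6667)·(2) + (0.3333)·(3) + (2.3333)·(0)) / 5 = -12/5 = -2.4
  S[B,B] = ((2.6667)·(2.6667) + (-0.3333)·(-0.3333) + (-1.3333)·(-1.3333) + (-2.3333)·(-2.3333) + (1.6667)·(1.6667) + (-0.3333)·(-0.3333)) / 5 = 17.3333/5 = 3.4667
  S[B,C] = ((2.6667)·(-4) + (-0.3333)·(0) + (-1.3333)·(-1) + (-2.3333)·(2) + (1.6667)·(3) + (-0.3333)·(0)) / 5 = -9/5 = -1.8
  S[C,C] = ((-4)·(-4) + (0)·(0) + (-1)·(-1) + (2)·(2) + (3)·(3) + (0)·(0)) / 5 = 30/5 = 6

S is symmetric (S[j,i] = S[i,j]). Assembling:

S = [[5.4667, 2.1333, -2.4],
 [2.1333, 3.4667, -1.8],
 [-2.4, -1.8, 6]]


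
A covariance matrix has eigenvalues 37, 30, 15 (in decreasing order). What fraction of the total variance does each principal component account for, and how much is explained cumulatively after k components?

Step 1 — total variance = trace(Sigma) = Σ λ_i = 37 + 30 + 15 = 82.

Step 2 — fraction explained by component i = λ_i / Σ λ:
  PC1: 37/82 = 0.4512
  PC2: 30/82 = 0.3659
  PC3: 15/82 = 0.1829

Step 3 — cumulative fraction after k components = (λ_1 + ... + λ_k) / Σ λ:
  k = 1: 37/82 = 0.4512
  k = 2: (37 + 30)/82 = 67/82 = 0.8171
  k = 3: (37 + 30 + 15)/82 = 82/82 = 1

Summary (fraction, with percent):

explained: PC1 0.4512 (45.12%), PC2 0.3659 (36.59%), PC3 0.1829 (18.29%);  cumulative: 0.4512, 0.8171, 1


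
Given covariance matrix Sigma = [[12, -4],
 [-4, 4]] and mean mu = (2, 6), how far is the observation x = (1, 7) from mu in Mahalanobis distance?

Step 1 — centre the observation: (x - mu) = (-1, 1).

Step 2 — invert Sigma. det(Sigma) = 12·4 - (-4)² = 32.
  Sigma^{-1} = (1/det) · [[d, -b], [-b, a]] = [[0.125, 0.125],
 [0.125, 0.375]].

Step 3 — form the quadratic (x - mu)^T · Sigma^{-1} · (x - mu):
  Sigma^{-1} · (x - mu) = (0, 0.25).
  (x - mu)^T · [Sigma^{-1} · (x - mu)] = (-1)·(0) + (1)·(0.25) = 0.25.

Step 4 — take square root: d = √(0.25) ≈ 0.5.

d(x, mu) = √(0.25) ≈ 0.5


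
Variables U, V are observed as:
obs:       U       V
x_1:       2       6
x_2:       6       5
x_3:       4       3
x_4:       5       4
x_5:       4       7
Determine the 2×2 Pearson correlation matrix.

Step 1 — column means:
  mean(U) = (2 + 6 + 4 + 5 + 4) / 5 = 21/5 = 4.2
  mean(V) = (6 + 5 + 3 + 4 + 7) / 5 = 25/5 = 5

Step 2 — sample variances and covariances s[i,j] = (1/(n-1)) · Σ_k (x_{k,i} - mean_i) · (x_{k,j} - mean_j), with n-1 = 4:
  s[U,U] = ((-2.2)·(-2.2) + (1.8)·(1.8) + (-0.2)·(-0.2) + (0.8)·(0.8) + (-0.2)·(-0.2)) / 4 = 8.8/4 = 2.2
  s[U,V] = ((-2.2)·(1) + (1.8)·(0) + (-0.2)·(-2) + (0.8)·(-1) + (-0.2)·(2)) / 4 = -3/4 = -0.75
  s[V,V] = ((1)·(1) + (0)·(0) + (-2)·(-2) + (-1)·(-1) + (2)·(2)) / 4 = 10/4 = 2.5
  Sample standard deviations s_i = √(s[i,i]):
  s(U) = √(2.2) = 1.4832
  s(V) = √(2.5) = 1.5811

Step 3 — r_{ij} = s_{ij} / (s_i · s_j):
  r[U,U] = 1 (diagonal).
  r[U,V] = -0.75 / (1.4832 · 1.5811) = -0.75 / 2.3452 = -0.3198
  r[V,V] = 1 (diagonal).

R is symmetric with unit diagonal. Assembling:

R = [[1, -0.3198],
 [-0.3198, 1]]


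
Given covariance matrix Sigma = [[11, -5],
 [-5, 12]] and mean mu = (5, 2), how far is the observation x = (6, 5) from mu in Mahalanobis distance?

Step 1 — centre the observation: (x - mu) = (1, 3).

Step 2 — invert Sigma. det(Sigma) = 11·12 - (-5)² = 107.
  Sigma^{-1} = (1/det) · [[d, -b], [-b, a]] = [[0.1121, 0.0467],
 [0.0467, 0.1028]].

Step 3 — form the quadratic (x - mu)^T · Sigma^{-1} · (x - mu):
  Sigma^{-1} · (x - mu) = (0.2523, 0.3551).
  (x - mu)^T · [Sigma^{-1} · (x - mu)] = (1)·(0.2523) + (3)·(0.3551) = 1.3178.

Step 4 — take square root: d = √(1.3178) ≈ 1.1479.

d(x, mu) = √(1.3178) ≈ 1.1479


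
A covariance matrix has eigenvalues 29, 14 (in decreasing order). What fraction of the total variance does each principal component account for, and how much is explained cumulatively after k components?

Step 1 — total variance = trace(Sigma) = Σ λ_i = 29 + 14 = 43.

Step 2 — fraction explained by component i = λ_i / Σ λ:
  PC1: 29/43 = 0.6744
  PC2: 14/43 = 0.3256

Step 3 — cumulative fraction after k components = (λ_1 + ... + λ_k) / Σ λ:
  k = 1: 29/43 = 0.6744
  k = 2: (29 + 14)/43 = 43/43 = 1

Summary (fraction, with percent):

explained: PC1 0.6744 (67.44%), PC2 0.3256 (32.56%);  cumulative: 0.6744, 1


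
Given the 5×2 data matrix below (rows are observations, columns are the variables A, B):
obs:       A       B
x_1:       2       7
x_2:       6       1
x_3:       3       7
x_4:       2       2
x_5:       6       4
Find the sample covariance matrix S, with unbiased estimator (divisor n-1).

Step 1 — column means:
  mean(A) = (2 + 6 + 3 + 2 + 6) / 5 = 19/5 = 3.8
  mean(B) = (7 + 1 + 7 + 2 + 4) / 5 = 21/5 = 4.2

Step 2 — sample covariance S[i,j] = (1/(n-1)) · Σ_k (x_{k,i} - mean_i) · (x_{k,j} - mean_j), with n-1 = 4.
  S[A,A] = ((-1.8)·(-1.8) + (2.2)·(2.2) + (-0.8)·(-0.8) + (-1.8)·(-1.8) + (2.2)·(2.2)) / 4 = 16.8/4 = 4.2
  S[A,B] = ((-1.8)·(2.8) + (2.2)·(-3.2) + (-0.8)·(2.8) + (-1.8)·(-2.2) + (2.2)·(-0.2)) / 4 = -10.8/4 = -2.7
  S[B,B] = ((2.8)·(2.8) + (-3.2)·(-3.2) + (2.8)·(2.8) + (-2.2)·(-2.2) + (-0.2)·(-0.2)) / 4 = 30.8/4 = 7.7

S is symmetric (S[j,i] = S[i,j]). Assembling:

S = [[4.2, -2.7],
 [-2.7, 7.7]]


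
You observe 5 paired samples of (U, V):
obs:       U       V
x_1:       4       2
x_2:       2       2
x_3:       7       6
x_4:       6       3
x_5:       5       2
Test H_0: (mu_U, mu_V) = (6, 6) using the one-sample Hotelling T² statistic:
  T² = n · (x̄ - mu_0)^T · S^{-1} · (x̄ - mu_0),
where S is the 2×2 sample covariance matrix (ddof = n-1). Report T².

Step 1 — sample mean vector:
  mean(U) = (4 + 2 + 7 + 6 + 5) / 5 = 24/5 = 4.8
  mean(V) = (2 + 2 + 6 + 3 + 2) / 5 = 15/5 = 3
  x̄ = (4.8, 3),  deviation x̄ - mu_0 = (4.8, 3) - (6, 6) = (-1.2, -3).

Step 2 — sample covariance matrix, S[i,j] = (1/(n-1)) · Σ_k (x_{k,i} - mean_i) · (x_{k,j} - mean_j), divisor n-1 = 4:
  S[U,U] = ((-0.8)·(-0.8) + (-2.8)·(-2.8) + (2.2)·(2.2) + (1.2)·(1.2) + (0.2)·(0.2)) / 4 = 14.8/4 = 3.7
  S[U,V] = ((-0.8)·(-1) + (-2.8)·(-1) + (2.2)·(3) + (1.2)·(0) + (0.2)·(-1)) / 4 = 10/4 = 2.5
  S[V,V] = ((-1)·(-1) + (-1)·(-1) + (3)·(3) + (0)·(0) + (-1)·(-1)) / 4 = 12/4 = 3
  S = [[3.7, 2.5],
 [2.5, 3]].

Step 3 — invert S. det(S) = 3.7·3 - (2.5)² = 4.85.
  S^{-1} = (1/det) · [[d, -b], [-b, a]] = [[0.6186, -0.5155],
 [-0.5155, 0.7629]].

Step 4 — quadratic form (x̄ - mu_0)^T · S^{-1} · (x̄ - mu_0):
  S^{-1} · (x̄ - mu_0) = (0.8041, -1.6701),
  (x̄ - mu_0)^T · [...] = (-1.2)·(0.8041) + (-3)·(-1.6701) = 4.0454.

Step 5 — scale by n: T² = 5 · 4.0454 = 20.2268.

T² ≈ 20.2268


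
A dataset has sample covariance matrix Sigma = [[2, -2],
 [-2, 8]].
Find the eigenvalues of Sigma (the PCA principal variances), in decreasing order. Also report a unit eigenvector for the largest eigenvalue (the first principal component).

Step 1 — characteristic polynomial of 2×2 Sigma:
  det(Sigma - λI) = λ² - trace · λ + det = 0.
  trace = 2 + 8 = 10, det = 2·8 - (-2)² = 12.
Step 2 — discriminant:
  Δ = trace² - 4·det = 100 - 48 = 52.
Step 3 — eigenvalues:
  λ = (trace ± √Δ)/2 = (10 ± 7.2111)/2,
  λ_1 = 8.6056,  λ_2 = 1.3944.

Step 4 — unit eigenvector for λ_1: solve (Sigma - λ_1 I)v = 0. First row:
  (2 - 8.6056)·v_x + (-2)·v_y = 0, i.e. (-6.6056)·v_x + (-2)·v_y = 0,
  so v ∝ (b, λ_1 - a) = (-2, 6.6056); multiply by -1 so the first entry is positive: u = (2, -6.6056).
  ||u|| = √((2)² + (-6.6056)²) = √(47.6333) ≈ 6.9017,
  v_1 = u/||u|| ≈ (0.2898, -0.9571) (||v_1|| = 1).

λ_1 = 8.6056,  λ_2 = 1.3944;  v_1 ≈ (0.2898, -0.9571)


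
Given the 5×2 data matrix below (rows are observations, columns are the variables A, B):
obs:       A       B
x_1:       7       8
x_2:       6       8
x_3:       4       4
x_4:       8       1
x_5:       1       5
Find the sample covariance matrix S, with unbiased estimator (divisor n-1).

Step 1 — column means:
  mean(A) = (7 + 6 + 4 + 8 + 1) / 5 = 26/5 = 5.2
  mean(B) = (8 + 8 + 4 + 1 + 5) / 5 = 26/5 = 5.2

Step 2 — sample covariance S[i,j] = (1/(n-1)) · Σ_k (x_{k,i} - mean_i) · (x_{k,j} - mean_j), with n-1 = 4.
  S[A,A] = ((1.8)·(1.8) + (0.8)·(0.8) + (-1.2)·(-1.2) + (2.8)·(2.8) + (-4.2)·(-4.2)) / 4 = 30.8/4 = 7.7
  S[A,B] = ((1.8)·(2.8) + (0.8)·(2.8) + (-1.2)·(-1.2) + (2.8)·(-4.2) + (-4.2)·(-0.2)) / 4 = -2.2/4 = -0.55
  S[B,B] = ((2.8)·(2.8) + (2.8)·(2.8) + (-1.2)·(-1.2) + (-4.2)·(-4.2) + (-0.2)·(-0.2)) / 4 = 34.8/4 = 8.7

S is symmetric (S[j,i] = S[i,j]). Assembling:

S = [[7.7, -0.55],
 [-0.55, 8.7]]


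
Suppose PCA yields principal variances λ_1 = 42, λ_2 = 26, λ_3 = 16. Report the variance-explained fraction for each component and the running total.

Step 1 — total variance = trace(Sigma) = Σ λ_i = 42 + 26 + 16 = 84.

Step 2 — fraction explained by component i = λ_i / Σ λ:
  PC1: 42/84 = 0.5
  PC2: 26/84 = 0.3095
  PC3: 16/84 = 0.1905

Step 3 — cumulative fraction after k components = (λ_1 + ... + λ_k) / Σ λ:
  k = 1: 42/84 = 0.5
  k = 2: (42 + 26)/84 = 68/84 = 0.8095
  k = 3: (42 + 26 + 16)/84 = 84/84 = 1

Summary (fraction, with percent):

explained: PC1 0.5 (50%), PC2 0.3095 (30.95%), PC3 0.1905 (19.05%);  cumulative: 0.5, 0.8095, 1


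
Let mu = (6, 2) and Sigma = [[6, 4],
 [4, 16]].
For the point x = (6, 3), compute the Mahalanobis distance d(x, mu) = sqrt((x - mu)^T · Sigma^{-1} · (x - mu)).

Step 1 — centre the observation: (x - mu) = (0, 1).

Step 2 — invert Sigma. det(Sigma) = 6·16 - (4)² = 80.
  Sigma^{-1} = (1/det) · [[d, -b], [-b, a]] = [[0.2, -0.05],
 [-0.05, 0.075]].

Step 3 — form the quadratic (x - mu)^T · Sigma^{-1} · (x - mu):
  Sigma^{-1} · (x - mu) = (-0.05, 0.075).
  (x - mu)^T · [Sigma^{-1} · (x - mu)] = (0)·(-0.05) + (1)·(0.075) = 0.075.

Step 4 — take square root: d = √(0.075) ≈ 0.2739.

d(x, mu) = √(0.075) ≈ 0.2739


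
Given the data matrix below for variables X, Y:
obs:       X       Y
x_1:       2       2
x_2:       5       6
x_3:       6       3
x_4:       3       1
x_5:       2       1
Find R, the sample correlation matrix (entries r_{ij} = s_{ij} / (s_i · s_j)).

Step 1 — column means:
  mean(X) = (2 + 5 + 6 + 3 + 2) / 5 = 18/5 = 3.6
  mean(Y) = (2 + 6 + 3 + 1 + 1) / 5 = 13/5 = 2.6

Step 2 — sample variances and covariances s[i,j] = (1/(n-1)) · Σ_k (x_{k,i} - mean_i) · (x_{k,j} - mean_j), with n-1 = 4:
  s[X,X] = ((-1.6)·(-1.6) + (1.4)·(1.4) + (2.4)·(2.4) + (-0.6)·(-0.6) + (-1.6)·(-1.6)) / 4 = 13.2/4 = 3.3
  s[X,Y] = ((-1.6)·(-0.6) + (1.4)·(3.4) + (2.4)·(0.4) + (-0.6)·(-1.6) + (-1.6)·(-1.6)) / 4 = 10.2/4 = 2.55
  s[Y,Y] = ((-0.6)·(-0.6) + (3.4)·(3.4) + (0.4)·(0.4) + (-1.6)·(-1.6) + (-1.6)·(-1.6)) / 4 = 17.2/4 = 4.3
  Sample standard deviations s_i = √(s[i,i]):
  s(X) = √(3.3) = 1.8166
  s(Y) = √(4.3) = 2.0736

Step 3 — r_{ij} = s_{ij} / (s_i · s_j):
  r[X,X] = 1 (diagonal).
  r[X,Y] = 2.55 / (1.8166 · 2.0736) = 2.55 / 3.767 = 0.6769
  r[Y,Y] = 1 (diagonal).

R is symmetric with unit diagonal. Assembling:

R = [[1, 0.6769],
 [0.6769, 1]]


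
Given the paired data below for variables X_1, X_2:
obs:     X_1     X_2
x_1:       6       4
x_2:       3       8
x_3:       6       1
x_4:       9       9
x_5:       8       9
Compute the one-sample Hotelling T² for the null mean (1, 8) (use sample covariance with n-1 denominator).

Step 1 — sample mean vector:
  mean(X_1) = (6 + 3 + 6 + 9 + 8) / 5 = 32/5 = 6.4
  mean(X_2) = (4 + 8 + 1 + 9 + 9) / 5 = 31/5 = 6.2
  x̄ = (6.4, 6.2),  deviation x̄ - mu_0 = (6.4, 6.2) - (1, 8) = (5.4, -1.8).

Step 2 — sample covariance matrix, S[i,j] = (1/(n-1)) · Σ_k (x_{k,i} - mean_i) · (x_{k,j} - mean_j), divisor n-1 = 4:
  S[X_1,X_1] = ((-0.4)·(-0.4) + (-3.4)·(-3.4) + (-0.4)·(-0.4) + (2.6)·(2.6) + (1.6)·(1.6)) / 4 = 21.2/4 = 5.3
  S[X_1,X_2] = ((-0.4)·(-2.2) + (-3.4)·(1.8) + (-0.4)·(-5.2) + (2.6)·(2.8) + (1.6)·(2.8)) / 4 = 8.6/4 = 2.15
  S[X_2,X_2] = ((-2.2)·(-2.2) + (1.8)·(1.8) + (-5.2)·(-5.2) + (2.8)·(2.8) + (2.8)·(2.8)) / 4 = 50.8/4 = 12.7
  S = [[5.3, 2.15],
 [2.15, 12.7]].

Step 3 — invert S. det(S) = 5.3·12.7 - (2.15)² = 62.6875.
  S^{-1} = (1/det) · [[d, -b], [-b, a]] = [[0.2026, -0.0343],
 [-0.0343, 0.0845]].

Step 4 — quadratic form (x̄ - mu_0)^T · S^{-1} · (x̄ - mu_0):
  S^{-1} · (x̄ - mu_0) = (1.1557, -0.3374),
  (x̄ - mu_0)^T · [...] = (5.4)·(1.1557) + (-1.8)·(-0.3374) = 6.8483.

Step 5 — scale by n: T² = 5 · 6.8483 = 34.2413.

T² ≈ 34.2413


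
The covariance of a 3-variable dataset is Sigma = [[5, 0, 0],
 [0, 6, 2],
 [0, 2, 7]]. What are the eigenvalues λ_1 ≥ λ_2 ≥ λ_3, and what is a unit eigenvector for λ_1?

Step 1 — characteristic polynomial p(λ) = det(λI - Sigma) = λ³ - tr·λ² + c_1·λ - det, where tr = trace, c_1 = sum of the principal 2×2 minors, det = det(Sigma):
  tr = 5 + 6 + 7 = 18,
  c_1 = (5·6 - (0)²) + (5·7 - (0)²) + (6·7 - (2)²) = 30 + 35 + 38 = 103,
  det = 5·(6·7 - (2)²) - (0)·((0)·7 - (2)·(0)) + (0)·((0)·(2) - 6·(0)) = 5·(38) - (0)·(0) + (0)·(0) = 190.
  So p(λ) = λ³ - 18λ² + 103λ - 190.
Step 2 — look for an integer root (rational root theorem: any rational root is an integer divisor of 190). Testing λ = 5:
  p(5) = 125 - 450 + 515 - 190 = 0  ✓
  Dividing out (λ - 5): p(λ) = (λ - 5)(λ² - 13λ + 38).
Step 3 — remaining eigenvalues from the quadratic λ² - 13λ + 38 = 0:
  Δ = 13² - 4·38 = 169 - 152 = 17,  λ = (13 ± √17)/2 = (13 ± 4.1231)/2 ≈ 8.5616 or 4.4384.
  Sorted: λ_1 = 8.5616,  λ_2 = 5,  λ_3 = 4.4384  (check: sum = 18 = tr ✓).

Step 4 — unit eigenvector for λ_1 ≈ 8.5616: v spans the null space of (Sigma - λ_1 I), whose rows are
  r_1 = (-3.5616, 0, 0),  r_2 = (0, -2.5616, 2),  r_3 = (0, 2, -1.5616).
  v is orthogonal to every row, so take v ∝ r_1 × r_2 = ((0)·(2) - (0)·(-2.5616), (0)·(0) - (-3.5616)·(2), (-3.5616)·(-2.5616) - (0)·(0)) ≈ (0, 7.1231, 9.1231).
  Let u = (0, 7.1231, 9.1231).
  ||u|| = √((0)² + (7.1231)² + (9.1231)²) = √(133.9697) ≈ 11.5745,  v_1 = u/||u|| ≈ (0, 0.6154, 0.7882) (||v_1|| = 1).

λ_1 = 8.5616,  λ_2 = 5,  λ_3 = 4.4384;  v_1 ≈ (0, 0.6154, 0.7882)


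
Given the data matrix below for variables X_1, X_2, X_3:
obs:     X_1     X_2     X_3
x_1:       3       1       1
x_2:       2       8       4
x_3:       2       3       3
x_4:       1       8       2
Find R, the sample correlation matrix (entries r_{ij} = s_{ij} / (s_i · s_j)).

Step 1 — column means:
  mean(X_1) = (3 + 2 + 2 + 1) / 4 = 8/4 = 2
  mean(X_2) = (1 + 8 + 3 + 8) / 4 = 20/4 = 5
  mean(X_3) = (1 + 4 + 3 + 2) / 4 = 10/4 = 2.5

Step 2 — sample variances and covariances s[i,j] = (1/(n-1)) · Σ_k (x_{k,i} - mean_i) · (x_{k,j} - mean_j), with n-1 = 3:
  s[X_1,X_1] = ((1)·(1) + (0)·(0) + (0)·(0) + (-1)·(-1)) / 3 = 2/3 = 0.6667
  s[X_1,X_2] = ((1)·(-4) + (0)·(3) + (0)·(-2) + (-1)·(3)) / 3 = -7/3 = -2.3333
  s[X_1,X_3] = ((1)·(-1.5) + (0)·(1.5) + (0)·(0.5) + (-1)·(-0.5)) / 3 = -1/3 = -0.3333
  s[X_2,X_2] = ((-4)·(-4) + (3)·(3) + (-2)·(-2) + (3)·(3)) / 3 = 38/3 = 12.6667
  s[X_2,X_3] = ((-4)·(-1.5) + (3)·(1.5) + (-2)·(0.5) + (3)·(-0.5)) / 3 = 8/3 = 2.6667
  s[X_3,X_3] = ((-1.5)·(-1.5) + (1.5)·(1.5) + (0.5)·(0.5) + (-0.5)·(-0.5)) / 3 = 5/3 = 1.6667
  Sample standard deviations s_i = √(s[i,i]):
  s(X_1) = √(0.6667) = 0.8165
  s(X_2) = √(12.6667) = 3.559
  s(X_3) = √(1.6667) = 1.291

Step 3 — r_{ij} = s_{ij} / (s_i · s_j):
  r[X_1,X_1] = 1 (diagonal).
  r[X_1,X_2] = -2.3333 / (0.8165 · 3.559) = -2.3333 / 2.9059 = -0.803
  r[X_1,X_3] = -0.3333 / (0.8165 · 1.291) = -0.3333 / 1.0541 = -0.3162
  r[X_2,X_2] = 1 (diagonal).
  r[X_2,X_3] = 2.6667 / (3.559 · 1.291) = 2.6667 / 4.5947 = 0.5804
  r[X_3,X_3] = 1 (diagonal).

R is symmetric with unit diagonal. Assembling:

R = [[1, -0.803, -0.3162],
 [-0.803, 1, 0.5804],
 [-0.3162, 0.5804, 1]]


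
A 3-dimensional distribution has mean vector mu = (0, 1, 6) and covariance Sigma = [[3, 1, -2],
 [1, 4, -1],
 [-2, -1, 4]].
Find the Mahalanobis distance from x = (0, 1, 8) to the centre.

Step 1 — centre the observation: (x - mu) = (0, 0, 2).

Step 2 — invert Sigma (cofactor / det for 3×3, or solve directly):
  Sigma^{-1} = [[0.5172, -0.069, 0.2414],
 [-0.069, 0.2759, 0.0345],
 [0.2414, 0.0345, 0.3793]].

Step 3 — form the quadratic (x - mu)^T · Sigma^{-1} · (x - mu):
  Sigma^{-1} · (x - mu) = (0.4828, 0.069, 0.7586).
  (x - mu)^T · [Sigma^{-1} · (x - mu)] = (0)·(0.4828) + (0)·(0.069) + (2)·(0.7586) = 1.5172.

Step 4 — take square root: d = √(1.5172) ≈ 1.2318.

d(x, mu) = √(1.5172) ≈ 1.2318


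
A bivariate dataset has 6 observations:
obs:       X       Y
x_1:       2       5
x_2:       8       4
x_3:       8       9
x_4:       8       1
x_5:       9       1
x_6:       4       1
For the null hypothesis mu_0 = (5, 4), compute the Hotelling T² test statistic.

Step 1 — sample mean vector:
  mean(X) = (2 + 8 + 8 + 8 + 9 + 4) / 6 = 39/6 = 6.5
  mean(Y) = (5 + 4 + 9 + 1 + 1 + 1) / 6 = 21/6 = 3.5
  x̄ = (6.5, 3.5),  deviation x̄ - mu_0 = (6.5, 3.5) - (5, 4) = (1.5, -0.5).

Step 2 — sample covariance matrix, S[i,j] = (1/(n-1)) · Σ_k (x_{k,i} - mean_i) · (x_{k,j} - mean_j), divisor n-1 = 5:
  S[X,X] = ((-4.5)·(-4.5) + (1.5)·(1.5) + (1.5)·(1.5) + (1.5)·(1.5) + (2.5)·(2.5) + (-2.5)·(-2.5)) / 5 = 39.5/5 = 7.9
  S[X,Y] = ((-4.5)·(1.5) + (1.5)·(0.5) + (1.5)·(5.5) + (1.5)·(-2.5) + (2.5)·(-2.5) + (-2.5)·(-2.5)) / 5 = -1.5/5 = -0.3
  S[Y,Y] = ((1.5)·(1.5) + (0.5)·(0.5) + (5.5)·(5.5) + (-2.5)·(-2.5) + (-2.5)·(-2.5) + (-2.5)·(-2.5)) / 5 = 51.5/5 = 10.3
  S = [[7.9, -0.3],
 [-0.3, 10.3]].

Step 3 — invert S. det(S) = 7.9·10.3 - (-0.3)² = 81.28.
  S^{-1} = (1/det) · [[d, -b], [-b, a]] = [[0.1267, 0.0037],
 [0.0037, 0.0972]].

Step 4 — quadratic form (x̄ - mu_0)^T · S^{-1} · (x̄ - mu_0):
  S^{-1} · (x̄ - mu_0) = (0.1882, -0.0431),
  (x̄ - mu_0)^T · [...] = (1.5)·(0.1882) + (-0.5)·(-0.0431) = 0.3039.

Step 5 — scale by n: T² = 6 · 0.3039 = 1.8233.

T² ≈ 1.8233


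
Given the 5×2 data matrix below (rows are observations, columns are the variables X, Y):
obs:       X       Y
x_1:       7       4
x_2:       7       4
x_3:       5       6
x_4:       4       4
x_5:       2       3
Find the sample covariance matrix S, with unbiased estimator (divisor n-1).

Step 1 — column means:
  mean(X) = (7 + 7 + 5 + 4 + 2) / 5 = 25/5 = 5
  mean(Y) = (4 + 4 + 6 + 4 + 3) / 5 = 21/5 = 4.2

Step 2 — sample covariance S[i,j] = (1/(n-1)) · Σ_k (x_{k,i} - mean_i) · (x_{k,j} - mean_j), with n-1 = 4.
  S[X,X] = ((2)·(2) + (2)·(2) + (0)·(0) + (-1)·(-1) + (-3)·(-3)) / 4 = 18/4 = 4.5
  S[X,Y] = ((2)·(-0.2) + (2)·(-0.2) + (0)·(1.8) + (-1)·(-0.2) + (-3)·(-1.2)) / 4 = 3/4 = 0.75
  S[Y,Y] = ((-0.2)·(-0.2) + (-0.2)·(-0.2) + (1.8)·(1.8) + (-0.2)·(-0.2) + (-1.2)·(-1.2)) / 4 = 4.8/4 = 1.2

S is symmetric (S[j,i] = S[i,j]). Assembling:

S = [[4.5, 0.75],
 [0.75, 1.2]]


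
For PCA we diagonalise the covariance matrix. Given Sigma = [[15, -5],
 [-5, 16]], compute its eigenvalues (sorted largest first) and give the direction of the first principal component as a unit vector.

Step 1 — characteristic polynomial of 2×2 Sigma:
  det(Sigma - λI) = λ² - trace · λ + det = 0.
  trace = 15 + 16 = 31, det = 15·16 - (-5)² = 215.
Step 2 — discriminant:
  Δ = trace² - 4·det = 961 - 860 = 101.
Step 3 — eigenvalues:
  λ = (trace ± √Δ)/2 = (31 ± 10.0499)/2,
  λ_1 = 20.5249,  λ_2 = 10.4751.

Step 4 — unit eigenvector for λ_1: solve (Sigma - λ_1 I)v = 0. First row:
  (15 - 20.5249)·v_x + (-5)·v_y = 0, i.e. (-5.5249)·v_x + (-5)·v_y = 0,
  so v ∝ (b, λ_1 - a) = (-5, 5.5249); multiply by -1 so the first entry is positive: u = (5, -5.5249).
  ||u|| = √((5)² + (-5.5249)²) = √(55.5249) ≈ 7.4515,
  v_1 = u/||u|| ≈ (0.671, -0.7415) (||v_1|| = 1).

λ_1 = 20.5249,  λ_2 = 10.4751;  v_1 ≈ (0.671, -0.7415)


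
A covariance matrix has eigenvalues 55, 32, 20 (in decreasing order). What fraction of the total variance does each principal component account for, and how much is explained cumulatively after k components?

Step 1 — total variance = trace(Sigma) = Σ λ_i = 55 + 32 + 20 = 107.

Step 2 — fraction explained by component i = λ_i / Σ λ:
  PC1: 55/107 = 0.514
  PC2: 32/107 = 0.2991
  PC3: 20/107 = 0.1869

Step 3 — cumulative fraction after k components = (λ_1 + ... + λ_k) / Σ λ:
  k = 1: 55/107 = 0.514
  k = 2: (55 + 32)/107 = 87/107 = 0.8131
  k = 3: (55 + 32 + 20)/107 = 107/107 = 1

Summary (fraction, with percent):

explained: PC1 0.514 (51.4%), PC2 0.2991 (29.91%), PC3 0.1869 (18.69%);  cumulative: 0.514, 0.8131, 1


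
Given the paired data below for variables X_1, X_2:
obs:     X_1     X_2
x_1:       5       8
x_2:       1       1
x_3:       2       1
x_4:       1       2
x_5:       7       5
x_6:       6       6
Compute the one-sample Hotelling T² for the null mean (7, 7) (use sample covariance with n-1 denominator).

Step 1 — sample mean vector:
  mean(X_1) = (5 + 1 + 2 + 1 + 7 + 6) / 6 = 22/6 = 3.6667
  mean(X_2) = (8 + 1 + 1 + 2 + 5 + 6) / 6 = 23/6 = 3.8333
  x̄ = (3.6667, 3.8333),  deviation x̄ - mu_0 = (3.6667, 3.8333) - (7, 7) = (-3.3333, -3.1667).

Step 2 — sample covariance matrix, S[i,j] = (1/(n-1)) · Σ_k (x_{k,i} - mean_i) · (x_{k,j} - mean_j), divisor n-1 = 5:
  S[X_1,X_1] = ((1.3333)·(1.3333) + (-2.6667)·(-2.6667) + (-1.6667)·(-1.6667) + (-2.6667)·(-2.6667) + (3.3333)·(3.3333) + (2.3333)·(2.3333)) / 5 = 35.3333/5 = 7.0667
  S[X_1,X_2] = ((1.3333)·(4.1667) + (-2.6667)·(-2.8333) + (-1.6667)·(-2.8333) + (-2.6667)·(-1.8333) + (3.3333)·(1.1667) + (2.3333)·(2.1667)) / 5 = 31.6667/5 = 6.3333
  S[X_2,X_2] = ((4.1667)·(4.1667) + (-2.8333)·(-2.8333) + (-2.8333)·(-2.8333) + (-1.8333)·(-1.8333) + (1.1667)·(1.1667) + (2.1667)·(2.1667)) / 5 = 42.8333/5 = 8.5667
  S = [[7.0667, 6.3333],
 [6.3333, 8.5667]].

Step 3 — invert S. det(S) = 7.0667·8.5667 - (6.3333)² = 20.4267.
  S^{-1} = (1/det) · [[d, -b], [-b, a]] = [[0.4194, -0.3101],
 [-0.3101, 0.346]].

Step 4 — quadratic form (x̄ - mu_0)^T · S^{-1} · (x̄ - mu_0):
  S^{-1} · (x̄ - mu_0) = (-0.4161, -0.062),
  (x̄ - mu_0)^T · [...] = (-3.3333)·(-0.4161) + (-3.1667)·(-0.062) = 1.5834.

Step 5 — scale by n: T² = 6 · 1.5834 = 9.5007.

T² ≈ 9.5007


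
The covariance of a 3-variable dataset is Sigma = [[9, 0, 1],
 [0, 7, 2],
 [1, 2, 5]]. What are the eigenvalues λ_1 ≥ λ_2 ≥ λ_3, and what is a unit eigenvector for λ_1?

Step 1 — characteristic polynomial p(λ) = det(λI - Sigma) = λ³ - tr·λ² + c_1·λ - det, where tr = trace, c_1 = sum of the principal 2×2 minors, det = det(Sigma):
  tr = 9 + 7 + 5 = 21,
  c_1 = (9·7 - (0)²) + (9·5 - (1)²) + (7·5 - (2)²) = 63 + 44 + 31 = 138,
  det = 9·(7·5 - (2)²) - (0)·((0)·5 - (2)·(1)) + (1)·((0)·(2) - 7·(1)) = 9·(31) - (0)·(-2) + (1)·(-7) = 272.
  So p(λ) = λ³ - 21λ² + 138λ - 272.
Step 2 — look for an integer root (rational root theorem: any rational root is an integer divisor of 272). Testing λ = 8:
  p(8) = 512 - 1344 + 1104 - 272 = 0  ✓
  Dividing out (λ - 8): p(λ) = (λ - 8)(λ² - 13λ + 34).
Step 3 — remaining eigenvalues from the quadratic λ² - 13λ + 34 = 0:
  Δ = 13² - 4·34 = 169 - 136 = 33,  λ = (13 ± √33)/2 = (13 ± 5.7446)/2 ≈ 9.3723 or 3.6277.
  Sorted: λ_1 = 9.3723,  λ_2 = 8,  λ_3 = 3.6277  (check: sum = 21 = tr ✓).

Step 4 — unit eigenvector for λ_1 ≈ 9.3723: v spans the null space of (Sigma - λ_1 I), whose rows are
  r_1 = (-0.3723, 0, 1),  r_2 = (0, -2.3723, 2),  r_3 = (1, 2, -4.3723).
  v is orthogonal to every row, so take v ∝ r_1 × r_2 = ((0)·(2) - (1)·(-2.3723), (1)·(0) - (-0.3723)·(2), (-0.3723)·(-2.3723) - (0)·(0)) ≈ (2.3723, 0.7446, 0.8832).
  Let u = (2.3723, 0.7446, 0.8832).
  ||u|| = √((2.3723)² + (0.7446)² + (0.8832)²) = √(6.9621) ≈ 2.6386,  v_1 = u/||u|| ≈ (0.8991, 0.2822, 0.3347) (||v_1|| = 1).

λ_1 = 9.3723,  λ_2 = 8,  λ_3 = 3.6277;  v_1 ≈ (0.8991, 0.2822, 0.3347)


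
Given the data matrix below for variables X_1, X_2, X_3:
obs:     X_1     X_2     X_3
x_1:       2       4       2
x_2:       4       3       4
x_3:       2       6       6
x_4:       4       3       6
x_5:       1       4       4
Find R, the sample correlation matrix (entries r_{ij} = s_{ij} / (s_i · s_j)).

Step 1 — column means:
  mean(X_1) = (2 + 4 + 2 + 4 + 1) / 5 = 13/5 = 2.6
  mean(X_2) = (4 + 3 + 6 + 3 + 4) / 5 = 20/5 = 4
  mean(X_3) = (2 + 4 + 6 + 6 + 4) / 5 = 22/5 = 4.4

Step 2 — sample variances and covariances s[i,j] = (1/(n-1)) · Σ_k (x_{k,i} - mean_i) · (x_{k,j} - mean_j), with n-1 = 4:
  s[X_1,X_1] = ((-0.6)·(-0.6) + (1.4)·(1.4) + (-0.6)·(-0.6) + (1.4)·(1.4) + (-1.6)·(-1.6)) / 4 = 7.2/4 = 1.8
  s[X_1,X_2] = ((-0.6)·(0) + (1.4)·(-1) + (-0.6)·(2) + (1.4)·(-1) + (-1.6)·(0)) / 4 = -4/4 = -1
  s[X_1,X_3] = ((-0.6)·(-2.4) + (1.4)·(-0.4) + (-0.6)·(1.6) + (1.4)·(1.6) + (-1.6)·(-0.4)) / 4 = 2.8/4 = 0.7
  s[X_2,X_2] = ((0)·(0) + (-1)·(-1) + (2)·(2) + (-1)·(-1) + (0)·(0)) / 4 = 6/4 = 1.5
  s[X_2,X_3] = ((0)·(-2.4) + (-1)·(-0.4) + (2)·(1.6) + (-1)·(1.6) + (0)·(-0.4)) / 4 = 2/4 = 0.5
  s[X_3,X_3] = ((-2.4)·(-2.4) + (-0.4)·(-0.4) + (1.6)·(1.6) + (1.6)·(1.6) + (-0.4)·(-0.4)) / 4 = 11.2/4 = 2.8
  Sample standard deviations s_i = √(s[i,i]):
  s(X_1) = √(1.8) = 1.3416
  s(X_2) = √(1.5) = 1.2247
  s(X_3) = √(2.8) = 1.6733

Step 3 — r_{ij} = s_{ij} / (s_i · s_j):
  r[X_1,X_1] = 1 (diagonal).
  r[X_1,X_2] = -1 / (1.3416 · 1.2247) = -1 / 1.6432 = -0.6086
  r[X_1,X_3] = 0.7 / (1.3416 · 1.6733) = 0.7 / 2.245 = 0.3118
  r[X_2,X_2] = 1 (diagonal).
  r[X_2,X_3] = 0.5 / (1.2247 · 1.6733) = 0.5 / 2.0494 = 0.244
  r[X_3,X_3] = 1 (diagonal).

R is symmetric with unit diagonal. Assembling:

R = [[1, -0.6086, 0.3118],
 [-0.6086, 1, 0.244],
 [0.3118, 0.244, 1]]


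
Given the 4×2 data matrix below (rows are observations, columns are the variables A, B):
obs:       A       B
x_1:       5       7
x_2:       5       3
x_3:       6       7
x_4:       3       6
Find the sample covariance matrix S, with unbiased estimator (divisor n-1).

Step 1 — column means:
  mean(A) = (5 + 5 + 6 + 3) / 4 = 19/4 = 4.75
  mean(B) = (7 + 3 + 7 + 6) / 4 = 23/4 = 5.75

Step 2 — sample covariance S[i,j] = (1/(n-1)) · Σ_k (x_{k,i} - mean_i) · (x_{k,j} - mean_j), with n-1 = 3.
  S[A,A] = ((0.25)·(0.25) + (0.25)·(0.25) + (1.25)·(1.25) + (-1.75)·(-1.75)) / 3 = 4.75/3 = 1.5833
  S[A,B] = ((0.25)·(1.25) + (0.25)·(-2.75) + (1.25)·(1.25) + (-1.75)·(0.25)) / 3 = 0.75/3 = 0.25
  S[B,B] = ((1.25)·(1.25) + (-2.75)·(-2.75) + (1.25)·(1.25) + (0.25)·(0.25)) / 3 = 10.75/3 = 3.5833

S is symmetric (S[j,i] = S[i,j]). Assembling:

S = [[1.5833, 0.25],
 [0.25, 3.5833]]


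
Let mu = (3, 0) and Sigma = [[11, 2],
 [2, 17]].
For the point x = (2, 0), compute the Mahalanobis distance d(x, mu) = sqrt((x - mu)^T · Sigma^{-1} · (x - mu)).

Step 1 — centre the observation: (x - mu) = (-1, 0).

Step 2 — invert Sigma. det(Sigma) = 11·17 - (2)² = 183.
  Sigma^{-1} = (1/det) · [[d, -b], [-b, a]] = [[0.0929, -0.0109],
 [-0.0109, 0.0601]].

Step 3 — form the quadratic (x - mu)^T · Sigma^{-1} · (x - mu):
  Sigma^{-1} · (x - mu) = (-0.0929, 0.0109).
  (x - mu)^T · [Sigma^{-1} · (x - mu)] = (-1)·(-0.0929) + (0)·(0.0109) = 0.0929.

Step 4 — take square root: d = √(0.0929) ≈ 0.3048.

d(x, mu) = √(0.0929) ≈ 0.3048


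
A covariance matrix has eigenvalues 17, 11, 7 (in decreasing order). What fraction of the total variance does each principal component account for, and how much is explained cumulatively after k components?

Step 1 — total variance = trace(Sigma) = Σ λ_i = 17 + 11 + 7 = 35.

Step 2 — fraction explained by component i = λ_i / Σ λ:
  PC1: 17/35 = 0.4857
  PC2: 11/35 = 0.3143
  PC3: 7/35 = 0.2

Step 3 — cumulative fraction after k components = (λ_1 + ... + λ_k) / Σ λ:
  k = 1: 17/35 = 0.4857
  k = 2: (17 + 11)/35 = 28/35 = 0.8
  k = 3: (17 + 11 + 7)/35 = 35/35 = 1

Summary (fraction, with percent):

explained: PC1 0.4857 (48.57%), PC2 0.3143 (31.43%), PC3 0.2 (20%);  cumulative: 0.4857, 0.8, 1


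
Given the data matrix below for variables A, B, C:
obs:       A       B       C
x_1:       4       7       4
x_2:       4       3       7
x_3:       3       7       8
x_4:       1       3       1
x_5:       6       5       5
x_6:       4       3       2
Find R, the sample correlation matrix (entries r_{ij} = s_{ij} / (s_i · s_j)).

Step 1 — column means:
  mean(A) = (4 + 4 + 3 + 1 + 6 + 4) / 6 = 22/6 = 3.6667
  mean(B) = (7 + 3 + 7 + 3 + 5 + 3) / 6 = 28/6 = 4.6667
  mean(C) = (4 + 7 + 8 + 1 + 5 + 2) / 6 = 27/6 = 4.5

Step 2 — sample variances and covariances s[i,j] = (1/(n-1)) · Σ_k (x_{k,i} - mean_i) · (x_{k,j} - mean_j), with n-1 = 5:
  s[A,A] = ((0.3333)·(0.3333) + (0.3333)·(0.3333) + (-0.6667)·(-0.6667) + (-2.6667)·(-2.6667) + (2.3333)·(2.3333) + (0.3333)·(0.3333)) / 5 = 13.3333/5 = 2.6667
  s[A,B] = ((0.3333)·(2.3333) + (0.3333)·(-1.6667) + (-0.6667)·(2.3333) + (-2.6667)·(-1.6667) + (2.3333)·(0.3333) + (0.3333)·(-1.6667)) / 5 = 3.3333/5 = 0.6667
  s[A,C] = ((0.3333)·(-0.5) + (0.3333)·(2.5) + (-0.6667)·(3.5) + (-2.6667)·(-3.5) + (2.3333)·(0.5) + (0.3333)·(-2.5)) / 5 = 8/5 = 1.6
  s[B,B] = ((2.3333)·(2.3333) + (-1.6667)·(-1.6667) + (2.3333)·(2.3333) + (-1.6667)·(-1.6667) + (0.3333)·(0.3333) + (-1.6667)·(-1.6667)) / 5 = 19.3333/5 = 3.8667
  s[B,C] = ((2.3333)·(-0.5) + (-1.6667)·(2.5) + (2.3333)·(3.5) + (-1.6667)·(-3.5) + (0.3333)·(0.5) + (-1.6667)·(-2.5)) / 5 = 13/5 = 2.6
  s[C,C] = ((-0.5)·(-0.5) + (2.5)·(2.5) + (3.5)·(3.5) + (-3.5)·(-3.5) + (0.5)·(0.5) + (-2.5)·(-2.5)) / 5 = 37.5/5 = 7.5
  Sample standard deviations s_i = √(s[i,i]):
  s(A) = √(2.6667) = 1.633
  s(B) = √(3.8667) = 1.9664
  s(C) = √(7.5) = 2.7386

Step 3 — r_{ij} = s_{ij} / (s_i · s_j):
  r[A,A] = 1 (diagonal).
  r[A,B] = 0.6667 / (1.633 · 1.9664) = 0.6667 / 3.2111 = 0.2076
  r[A,C] = 1.6 / (1.633 · 2.7386) = 1.6 / 4.4721 = 0.3578
  r[B,B] = 1 (diagonal).
  r[B,C] = 2.6 / (1.9664 · 2.7386) = 2.6 / 5.3852 = 0.4828
  r[C,C] = 1 (diagonal).

R is symmetric with unit diagonal. Assembling:

R = [[1, 0.2076, 0.3578],
 [0.2076, 1, 0.4828],
 [0.3578, 0.4828, 1]]
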